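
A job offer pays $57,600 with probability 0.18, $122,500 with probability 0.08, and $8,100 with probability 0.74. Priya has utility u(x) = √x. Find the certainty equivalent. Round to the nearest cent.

E[u] = 0.18·√57600 + 0.08·√122500 + 0.74·√8100 = 0.18·240 + 0.08·350 + 0.74·90 = 137.8
CE = (137.8)² = 18988.84

$18,988.84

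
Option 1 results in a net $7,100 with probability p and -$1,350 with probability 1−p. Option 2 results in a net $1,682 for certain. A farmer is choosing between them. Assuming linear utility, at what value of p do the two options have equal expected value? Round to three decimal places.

p = 0.359

p·7100 + (1−p)·(-1350) = 1682
8450p − 1350 = 1682
p = (1682 + 1350) / 8450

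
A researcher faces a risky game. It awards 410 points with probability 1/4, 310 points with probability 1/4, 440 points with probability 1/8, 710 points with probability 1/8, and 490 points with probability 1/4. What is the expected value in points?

446.25 points

EV = 1/4 × 410 + 1/4 × 310 + 1/8 × 440 + 1/8 × 710 + 1/4 × 490 = 102.5 + 77.5 + 55 + 88.75 + 122.5 = 446.25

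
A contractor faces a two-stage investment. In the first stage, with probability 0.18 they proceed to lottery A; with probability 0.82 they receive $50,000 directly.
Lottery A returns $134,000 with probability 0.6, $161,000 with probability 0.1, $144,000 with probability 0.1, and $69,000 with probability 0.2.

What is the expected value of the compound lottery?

$63,446

EV(A) = 0.6 × 134000 + 0.1 × 161000 + 0.1 × 144000 + 0.2 × 69000 = 80400 + 16100 + 14400 + 13800 = 124700
Branch B: 50000 (certain)
Overall = 0.18 × 124700 + 0.82 × 50000 = 22446 + 41000 = 63446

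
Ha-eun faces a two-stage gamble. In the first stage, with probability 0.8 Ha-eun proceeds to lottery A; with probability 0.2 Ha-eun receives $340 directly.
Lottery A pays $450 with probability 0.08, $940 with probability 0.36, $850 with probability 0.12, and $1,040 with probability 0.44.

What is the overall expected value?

EV(A) = 0.08 × 450 + 0.36 × 940 + 0.12 × 850 + 0.44 × 1040 = 36 + 338.4 + 102 + 457.6 = 934
Branch B: 340 (certain)
Overall = 0.8 × 934 + 0.2 × 340 = 747.2 + 68 = 815.2

$815.20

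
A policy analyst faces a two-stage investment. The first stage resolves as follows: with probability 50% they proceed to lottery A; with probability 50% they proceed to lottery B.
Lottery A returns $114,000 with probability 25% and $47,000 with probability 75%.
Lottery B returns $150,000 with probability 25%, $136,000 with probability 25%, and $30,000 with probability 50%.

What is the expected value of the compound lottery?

EV(A) = 0.25 × 114000 + 0.75 × 47000 = 28500 + 35250 = 63750
EV(B) = 0.25 × 150000 + 0.25 × 136000 + 0.5 × 30000 = 37500 + 34000 + 15000 = 86500
Overall = 0.5 × 63750 + 0.5 × 86500 = 31875 + 43250 = 75125

$75,125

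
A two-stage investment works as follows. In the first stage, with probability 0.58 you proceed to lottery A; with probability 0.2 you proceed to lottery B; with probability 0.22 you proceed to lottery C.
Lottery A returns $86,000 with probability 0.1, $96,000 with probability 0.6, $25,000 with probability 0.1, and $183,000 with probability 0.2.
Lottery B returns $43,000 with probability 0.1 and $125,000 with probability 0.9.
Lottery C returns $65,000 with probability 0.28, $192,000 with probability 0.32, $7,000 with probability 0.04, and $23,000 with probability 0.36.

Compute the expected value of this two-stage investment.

$103,838

EV(A) = 0.1 × 86000 + 0.6 × 96000 + 0.1 × 25000 + 0.2 × 183000 = 8600 + 57600 + 2500 + 36600 = 105300
EV(B) = 0.1 × 43000 + 0.9 × 125000 = 4300 + 112500 = 116800
EV(C) = 0.28 × 65000 + 0.32 × 192000 + 0.04 × 7000 + 0.36 × 23000 = 18200 + 61440 + 280 + 8280 = 88200
Overall = 0.58 × 105300 + 0.2 × 116800 + 0.22 × 88200 = 61074 + 23360 + 19404 = 103838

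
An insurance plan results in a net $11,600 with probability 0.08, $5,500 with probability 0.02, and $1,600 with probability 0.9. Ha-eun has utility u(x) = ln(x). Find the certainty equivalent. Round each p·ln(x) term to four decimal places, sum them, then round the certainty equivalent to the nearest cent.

E[u] = 0.08·ln(11600) + 0.02·ln(5500) + 0.9·ln(1600) = 0.7487 + 0.1723 + 6.6400 = 7.5610
CE = e^7.5610 ≈ 1921.77

$1,921.77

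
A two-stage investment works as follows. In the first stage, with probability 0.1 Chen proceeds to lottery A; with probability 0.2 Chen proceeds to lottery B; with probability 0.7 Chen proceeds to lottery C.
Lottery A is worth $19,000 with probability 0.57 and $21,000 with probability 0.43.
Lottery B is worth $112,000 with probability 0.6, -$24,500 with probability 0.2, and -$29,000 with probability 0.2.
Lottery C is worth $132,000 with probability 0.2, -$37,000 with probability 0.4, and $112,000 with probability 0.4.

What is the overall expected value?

EV(A) = 0.57 × 19000 + 0.43 × 21000 = 10830 + 9030 = 19860
EV(B) = 0.6 × 112000 + 0.2 × (-24500) + 0.2 × (-29000) = 67200 − 4900 − 5800 = 56500
EV(C) = 0.2 × 132000 + 0.4 × (-37000) + 0.4 × 112000 = 26400 − 14800 + 44800 = 56400
Overall = 0.1 × 19860 + 0.2 × 56500 + 0.7 × 56400 = 1986 + 11300 + 39480 = 52766

$52,766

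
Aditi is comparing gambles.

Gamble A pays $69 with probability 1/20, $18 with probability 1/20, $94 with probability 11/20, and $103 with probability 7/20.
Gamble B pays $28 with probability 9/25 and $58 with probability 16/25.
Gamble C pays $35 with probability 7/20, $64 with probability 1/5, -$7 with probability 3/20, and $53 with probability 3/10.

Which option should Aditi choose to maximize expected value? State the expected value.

Gamble A = 1/20 × 69 + 1/20 × 18 + 11/20 × 94 + 7/20 × 103 = 3.45 + 0.9 + 51.7 + 36.05 = 92.1
Gamble B = 9/25 × 28 + 16/25 × 58 = 10.08 + 37.12 = 47.2
Gamble C = 7/20 × 35 + 1/5 × 64 + 3/20 × (-7) + 3/10 × 53 = 12.25 + 12.8 − 1.05 + 15.9 = 39.9

Gamble A ($92.10)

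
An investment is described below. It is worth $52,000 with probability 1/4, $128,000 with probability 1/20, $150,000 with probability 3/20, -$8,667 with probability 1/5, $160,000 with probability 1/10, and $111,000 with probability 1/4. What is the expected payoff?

$83,916.60

EV = 1/4 × 52000 + 1/20 × 128000 + 3/20 × 150000 + 1/5 × (-8667) + 1/10 × 160000 + 1/4 × 111000 = 13000 + 6400 + 22500 − 1733.4 + 16000 + 27750 = 83916.6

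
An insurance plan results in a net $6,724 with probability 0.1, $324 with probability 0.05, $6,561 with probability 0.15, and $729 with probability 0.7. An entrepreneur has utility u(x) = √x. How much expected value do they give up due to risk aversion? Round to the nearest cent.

$571.03

E[u] = 0.1·√6724 + 0.05·√324 + 0.15·√6561 + 0.7·√729 = 0.1·82 + 0.05·18 + 0.15·81 + 0.7·27 = 40.15
CE = (40.15)² = 1612.0225
Risk premium = EV − CE = 2183.05 − 1612.0225 = 571.0275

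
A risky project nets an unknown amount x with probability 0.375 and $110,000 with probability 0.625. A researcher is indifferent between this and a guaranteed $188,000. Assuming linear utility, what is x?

0.375·x + 0.625·110000 = 188000
0.375·x = 188000 − 68750 = 119250
x = 119250 / 0.375 = 318000

x = $318,000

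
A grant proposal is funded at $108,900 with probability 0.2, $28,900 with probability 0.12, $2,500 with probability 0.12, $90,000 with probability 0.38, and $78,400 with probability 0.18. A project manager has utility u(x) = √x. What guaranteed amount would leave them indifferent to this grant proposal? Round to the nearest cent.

$65,946.24

E[u] = 0.2·√108900 + 0.12·√28900 + 0.12·√2500 + 0.38·√90000 + 0.18·√78400 = 0.2·330 + 0.12·170 + 0.12·50 + 0.38·300 + 0.18·280 = 256.8
CE = (256.8)² = 65946.24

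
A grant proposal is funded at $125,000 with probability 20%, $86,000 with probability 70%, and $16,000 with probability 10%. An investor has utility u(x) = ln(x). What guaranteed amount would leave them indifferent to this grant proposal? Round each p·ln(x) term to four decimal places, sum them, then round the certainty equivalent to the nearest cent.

E[u] = 0.2·ln(125000) + 0.7·ln(86000) + 0.1·ln(16000) = 2.3472 + 7.9535 + 0.9680 = 11.2687
CE = e^11.2687 ≈ 78331.10

$78,331.10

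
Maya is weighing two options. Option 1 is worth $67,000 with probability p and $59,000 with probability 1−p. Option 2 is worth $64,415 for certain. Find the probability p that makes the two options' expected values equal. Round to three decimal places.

p = 0.677

p·67000 + (1−p)·59000 = 64415
8000p + 59000 = 64415
p = (64415 − 59000) / 8000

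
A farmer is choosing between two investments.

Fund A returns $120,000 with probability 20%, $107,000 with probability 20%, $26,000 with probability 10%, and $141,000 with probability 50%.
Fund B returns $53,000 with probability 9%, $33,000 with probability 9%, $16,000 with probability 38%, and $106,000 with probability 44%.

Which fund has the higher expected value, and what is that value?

Fund A = 0.2 × 120000 + 0.2 × 107000 + 0.1 × 26000 + 0.5 × 141000 = 24000 + 21400 + 2600 + 70500 = 118500
Fund B = 0.09 × 53000 + 0.09 × 33000 + 0.38 × 16000 + 0.44 × 106000 = 4770 + 2970 + 6080 + 46640 = 60460

Fund A ($118,500)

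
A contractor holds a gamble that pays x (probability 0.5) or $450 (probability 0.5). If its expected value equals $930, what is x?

x = $1,410

0.5·x + 0.5·450 = 930
0.5·x = 930 − 225 = 705
x = 705 / 0.5 = 1410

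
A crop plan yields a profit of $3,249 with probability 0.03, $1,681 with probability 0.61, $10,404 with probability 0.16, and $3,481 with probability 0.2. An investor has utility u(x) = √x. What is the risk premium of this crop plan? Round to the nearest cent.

E[u] = 0.03·√3249 + 0.61·√1681 + 0.16·√10404 + 0.2·√3481 = 0.03·57 + 0.61·41 + 0.16·102 + 0.2·59 = 54.84
CE = (54.84)² = 3007.4256
Risk premium = EV − CE = 3483.72 − 3007.4256 = 476.2944

$476.29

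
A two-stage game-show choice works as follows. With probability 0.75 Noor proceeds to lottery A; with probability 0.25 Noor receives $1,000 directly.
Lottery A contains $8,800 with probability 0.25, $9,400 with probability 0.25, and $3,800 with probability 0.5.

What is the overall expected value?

EV(A) = 0.25 × 8800 + 0.25 × 9400 + 0.5 × 3800 = 2200 + 2350 + 1900 = 6450
Branch B: 1000 (certain)
Overall = 0.75 × 6450 + 0.25 × 1000 = 4837.5 + 250 = 5087.5

$5,087.50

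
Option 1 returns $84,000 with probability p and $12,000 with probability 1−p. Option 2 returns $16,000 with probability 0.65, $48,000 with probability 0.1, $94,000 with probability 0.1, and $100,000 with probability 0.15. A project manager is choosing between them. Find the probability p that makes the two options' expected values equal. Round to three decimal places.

p = 0.383

EV(Option 2) = 0.65 × 16000 + 0.1 × 48000 + 0.1 × 94000 + 0.15 × 100000 = 10400 + 4800 + 9400 + 15000 = 39600
p·84000 + (1−p)·12000 = 39600
72000p + 12000 = 39600
p = (39600 − 12000) / 72000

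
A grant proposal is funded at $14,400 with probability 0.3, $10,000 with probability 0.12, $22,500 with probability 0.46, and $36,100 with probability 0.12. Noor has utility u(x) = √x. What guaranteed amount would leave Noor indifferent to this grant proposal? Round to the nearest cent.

E[u] = 0.3·√14400 + 0.12·√10000 + 0.46·√22500 + 0.12·√36100 = 0.3·120 + 0.12·100 + 0.46·150 + 0.12·190 = 139.8
CE = (139.8)² = 19544.04

$19,544.04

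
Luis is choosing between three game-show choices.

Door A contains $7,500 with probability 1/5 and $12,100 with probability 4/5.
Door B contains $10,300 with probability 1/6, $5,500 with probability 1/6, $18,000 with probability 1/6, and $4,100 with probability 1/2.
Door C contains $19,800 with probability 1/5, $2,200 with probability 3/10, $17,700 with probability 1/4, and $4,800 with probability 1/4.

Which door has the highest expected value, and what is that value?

Door A = 1/5 × 7500 + 4/5 × 12100 = 1500 + 9680 = 11180
Door B = 1/6 × 10300 + 1/6 × 5500 + 1/6 × 18000 + 1/2 × 4100 = 1716.6667 + 916.6667 + 3000 + 2050 = 7683.3333
Door C = 1/5 × 19800 + 3/10 × 2200 + 1/4 × 17700 + 1/4 × 4800 = 3960 + 660 + 4425 + 1200 = 10245

Door A ($11,180)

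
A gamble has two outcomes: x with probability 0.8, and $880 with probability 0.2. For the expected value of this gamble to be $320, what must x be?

x = $180

0.8·x + 0.2·880 = 320
0.8·x = 320 − 176 = 144
x = 144 / 0.8 = 180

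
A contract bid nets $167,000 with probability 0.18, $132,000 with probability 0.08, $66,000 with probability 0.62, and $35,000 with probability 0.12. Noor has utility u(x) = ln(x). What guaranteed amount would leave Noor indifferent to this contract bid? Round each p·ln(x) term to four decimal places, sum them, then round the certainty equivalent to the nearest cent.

E[u] = 0.18·ln(167000) + 0.08·ln(132000) + 0.62·ln(66000) + 0.12·ln(35000) = 2.1646 + 0.9432 + 6.8804 + 1.2556 = 11.2438
CE = e^11.2438 ≈ 76404.74

$76,404.74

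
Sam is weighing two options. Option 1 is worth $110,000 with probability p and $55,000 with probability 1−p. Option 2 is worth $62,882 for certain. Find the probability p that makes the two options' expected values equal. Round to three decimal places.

p = 0.143

p·110000 + (1−p)·55000 = 62882
55000p + 55000 = 62882
p = (62882 − 55000) / 55000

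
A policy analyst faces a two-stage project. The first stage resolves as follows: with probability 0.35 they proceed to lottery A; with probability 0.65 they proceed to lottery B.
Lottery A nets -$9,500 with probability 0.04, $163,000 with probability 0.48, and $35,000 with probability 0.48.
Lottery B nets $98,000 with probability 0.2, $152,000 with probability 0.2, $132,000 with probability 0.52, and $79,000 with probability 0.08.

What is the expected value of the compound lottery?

$114,355

EV(A) = 0.04 × (-9500) + 0.48 × 163000 + 0.48 × 35000 = -380 + 78240 + 16800 = 94660
EV(B) = 0.2 × 98000 + 0.2 × 152000 + 0.52 × 132000 + 0.08 × 79000 = 19600 + 30400 + 68640 + 6320 = 124960
Overall = 0.35 × 94660 + 0.65 × 124960 = 33131 + 81224 = 114355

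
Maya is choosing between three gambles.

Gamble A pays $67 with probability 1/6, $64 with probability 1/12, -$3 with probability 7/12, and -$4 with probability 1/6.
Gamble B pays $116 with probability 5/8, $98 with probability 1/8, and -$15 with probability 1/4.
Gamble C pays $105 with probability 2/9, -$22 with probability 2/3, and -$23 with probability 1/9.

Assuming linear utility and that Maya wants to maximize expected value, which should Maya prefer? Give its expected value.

Gamble B ($81)

Gamble A = 1/6 × 67 + 1/12 × 64 + 7/12 × (-3) + 1/6 × (-4) = 11.1667 + 5.3333 − 1.75 − 0.6667 = 14.0833
Gamble B = 5/8 × 116 + 1/8 × 98 + 1/4 × (-15) = 72.5 + 12.25 − 3.75 = 81
Gamble C = 2/9 × 105 + 2/3 × (-22) + 1/9 × (-23) = 23.3333 − 14.6667 − 2.5556 = 6.1111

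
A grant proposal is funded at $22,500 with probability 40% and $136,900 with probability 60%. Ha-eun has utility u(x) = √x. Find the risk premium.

$11,616

E[u] = 0.4·√22500 + 0.6·√136900 = 0.4·150 + 0.6·370 = 282
CE = (282)² = 79524
Risk premium = EV − CE = 91140 − 79524 = 11616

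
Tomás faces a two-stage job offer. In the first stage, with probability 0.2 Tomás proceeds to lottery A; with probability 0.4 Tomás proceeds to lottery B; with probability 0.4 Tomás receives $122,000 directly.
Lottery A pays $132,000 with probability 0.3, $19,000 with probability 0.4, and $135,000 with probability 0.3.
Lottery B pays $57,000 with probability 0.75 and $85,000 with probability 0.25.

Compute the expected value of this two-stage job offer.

EV(A) = 0.3 × 132000 + 0.4 × 19000 + 0.3 × 135000 = 39600 + 7600 + 40500 = 87700
EV(B) = 0.75 × 57000 + 0.25 × 85000 = 42750 + 21250 = 64000
Branch C: 122000 (certain)
Overall = 0.2 × 87700 + 0.4 × 64000 + 0.4 × 122000 = 17540 + 25600 + 48800 = 91940

$91,940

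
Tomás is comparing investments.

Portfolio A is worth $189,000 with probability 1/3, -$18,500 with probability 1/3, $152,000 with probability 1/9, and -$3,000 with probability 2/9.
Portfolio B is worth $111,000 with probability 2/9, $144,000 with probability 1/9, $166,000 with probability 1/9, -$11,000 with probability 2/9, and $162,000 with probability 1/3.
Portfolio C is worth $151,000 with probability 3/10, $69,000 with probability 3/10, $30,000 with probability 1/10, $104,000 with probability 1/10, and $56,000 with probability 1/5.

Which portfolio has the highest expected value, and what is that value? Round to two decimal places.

Portfolio B ($110,666.67)

Portfolio A = 1/3 × 189000 + 1/3 × (-18500) + 1/9 × 152000 + 2/9 × (-3000) = 63000 − 6166.6667 + 16888.8889 − 666.6667 = 73055.5556
Portfolio B = 2/9 × 111000 + 1/9 × 144000 + 1/9 × 166000 + 2/9 × (-11000) + 1/3 × 162000 = 24666.6667 + 16000 + 18444.4444 − 2444.4444 + 54000 = 110666.6667
Portfolio C = 3/10 × 151000 + 3/10 × 69000 + 1/10 × 30000 + 1/10 × 104000 + 1/5 × 56000 = 45300 + 20700 + 3000 + 10400 + 11200 = 90600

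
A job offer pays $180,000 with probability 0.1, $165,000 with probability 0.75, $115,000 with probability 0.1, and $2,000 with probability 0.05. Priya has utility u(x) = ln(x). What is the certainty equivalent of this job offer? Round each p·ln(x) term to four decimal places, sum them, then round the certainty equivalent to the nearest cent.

$128,759.29

E[u] = 0.1·ln(180000) + 0.75·ln(165000) + 0.1·ln(115000) + 0.05·ln(2000) = 1.2101 + 9.0103 + 1.1653 + 0.3800 = 11.7657
CE = e^11.7657 ≈ 128759.29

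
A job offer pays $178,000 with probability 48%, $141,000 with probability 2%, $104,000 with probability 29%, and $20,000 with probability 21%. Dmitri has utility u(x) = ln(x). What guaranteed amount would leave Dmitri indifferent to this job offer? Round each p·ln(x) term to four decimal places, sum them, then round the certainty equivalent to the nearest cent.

E[u] = 0.48·ln(178000) + 0.02·ln(141000) + 0.29·ln(104000) + 0.21·ln(20000) = 5.8030 + 0.2371 + 3.3501 + 2.0797 = 11.4699
CE = e^11.4699 ≈ 95788.70

$95,788.70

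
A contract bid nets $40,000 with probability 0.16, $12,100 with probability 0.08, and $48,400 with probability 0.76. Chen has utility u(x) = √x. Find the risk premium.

E[u] = 0.16·√40000 + 0.08·√12100 + 0.76·√48400 = 0.16·200 + 0.08·110 + 0.76·220 = 208
CE = (208)² = 43264
Risk premium = EV − CE = 44152 − 43264 = 888

$888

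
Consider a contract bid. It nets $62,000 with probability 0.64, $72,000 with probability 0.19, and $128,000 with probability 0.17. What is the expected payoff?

EV = 0.64 × 62000 + 0.19 × 72000 + 0.17 × 128000 = 39680 + 13680 + 21760 = 75120

$75,120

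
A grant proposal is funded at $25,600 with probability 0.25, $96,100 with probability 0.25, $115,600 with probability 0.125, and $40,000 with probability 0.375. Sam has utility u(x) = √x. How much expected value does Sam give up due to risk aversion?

E[u] = 0.25·√25600 + 0.25·√96100 + 0.125·√115600 + 0.375·√40000 = 0.25·160 + 0.25·310 + 0.125·340 + 0.375·200 = 235
CE = (235)² = 55225
Risk premium = EV − CE = 59875 − 55225 = 4650

$4,650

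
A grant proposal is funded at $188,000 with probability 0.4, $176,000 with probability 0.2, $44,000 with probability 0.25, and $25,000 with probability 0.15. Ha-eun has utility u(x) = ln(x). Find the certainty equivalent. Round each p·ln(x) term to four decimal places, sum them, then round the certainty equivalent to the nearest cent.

$95,349.08

E[u] = 0.4·ln(188000) + 0.2·ln(176000) + 0.25·ln(44000) + 0.15·ln(25000) = 4.8577 + 2.4156 + 2.6730 + 1.5190 = 11.4653
CE = e^11.4653 ≈ 95349.08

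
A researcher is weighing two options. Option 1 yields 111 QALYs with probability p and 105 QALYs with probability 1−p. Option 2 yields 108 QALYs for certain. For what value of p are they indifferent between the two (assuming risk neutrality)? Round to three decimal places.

p·111 + (1−p)·105 = 108
6p + 105 = 108
p = (108 − 105) / 6

p = 0.500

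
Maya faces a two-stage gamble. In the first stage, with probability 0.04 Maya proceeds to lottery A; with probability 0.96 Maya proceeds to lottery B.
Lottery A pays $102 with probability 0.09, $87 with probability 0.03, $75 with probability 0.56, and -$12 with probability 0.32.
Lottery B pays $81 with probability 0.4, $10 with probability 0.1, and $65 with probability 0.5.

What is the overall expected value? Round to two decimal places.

EV(A) = 0.09 × 102 + 0.03 × 87 + 0.56 × 75 + 0.32 × (-12) = 9.18 + 2.61 + 42 − 3.84 = 49.95
EV(B) = 0.4 × 81 + 0.1 × 10 + 0.5 × 65 = 32.4 + 1 + 32.5 = 65.9
Overall = 0.04 × 49.95 + 0.96 × 65.9 = 1.998 + 63.264 = 65.262

$65.26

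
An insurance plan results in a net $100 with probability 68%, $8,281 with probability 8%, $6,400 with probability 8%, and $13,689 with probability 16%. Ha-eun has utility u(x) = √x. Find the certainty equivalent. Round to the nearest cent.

E[u] = 0.68·√100 + 0.08·√8281 + 0.08·√6400 + 0.16·√13689 = 0.68·10 + 0.08·91 + 0.08·80 + 0.16·117 = 39.2
CE = (39.2)² = 1536.64

$1,536.64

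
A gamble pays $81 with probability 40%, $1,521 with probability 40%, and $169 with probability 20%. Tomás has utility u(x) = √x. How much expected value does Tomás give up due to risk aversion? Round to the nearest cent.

E[u] = 0.4·√81 + 0.4·√1521 + 0.2·√169 = 0.4·9 + 0.4·39 + 0.2·13 = 21.8
CE = (21.8)² = 475.24
Risk premium = EV − CE = 674.6 − 475.24 = 199.36

$199.36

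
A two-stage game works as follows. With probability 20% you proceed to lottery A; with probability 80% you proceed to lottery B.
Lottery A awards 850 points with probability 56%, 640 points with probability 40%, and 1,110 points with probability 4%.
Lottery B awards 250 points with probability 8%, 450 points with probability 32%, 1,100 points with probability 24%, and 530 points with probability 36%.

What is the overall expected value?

650.32 points

EV(A) = 0.56 × 850 + 0.4 × 640 + 0.04 × 1110 = 476 + 256 + 44.4 = 776.4
EV(B) = 0.08 × 250 + 0.32 × 450 + 0.24 × 1100 + 0.36 × 530 = 20 + 144 + 264 + 190.8 = 618.8
Overall = 0.2 × 776.4 + 0.8 × 618.8 = 155.28 + 495.04 = 650.32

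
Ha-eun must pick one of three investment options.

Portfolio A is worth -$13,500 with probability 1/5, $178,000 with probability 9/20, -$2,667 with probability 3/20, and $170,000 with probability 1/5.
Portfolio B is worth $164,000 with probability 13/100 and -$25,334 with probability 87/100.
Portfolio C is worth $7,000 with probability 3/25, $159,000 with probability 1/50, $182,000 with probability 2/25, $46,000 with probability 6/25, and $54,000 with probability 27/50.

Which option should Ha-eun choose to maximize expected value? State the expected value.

Portfolio A = 1/5 × (-13500) + 9/20 × 178000 + 3/20 × (-2667) + 1/5 × 170000 = -2700 + 80100 − 400.05 + 34000 = 110999.95
Portfolio B = 13/100 × 164000 + 87/100 × (-25334) = 21320 − 22040.58 = -720.58
Portfolio C = 3/25 × 7000 + 1/50 × 159000 + 2/25 × 182000 + 6/25 × 46000 + 27/50 × 54000 = 840 + 3180 + 14560 + 11040 + 29160 = 58780

Portfolio A ($110,999.95)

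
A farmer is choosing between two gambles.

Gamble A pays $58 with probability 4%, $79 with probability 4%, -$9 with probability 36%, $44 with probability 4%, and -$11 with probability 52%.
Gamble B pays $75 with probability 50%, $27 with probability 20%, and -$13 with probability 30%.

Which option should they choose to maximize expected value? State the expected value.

Gamble A = 0.04 × 58 + 0.04 × 79 + 0.36 × (-9) + 0.04 × 44 + 0.52 × (-11) = 2.32 + 3.16 − 3.24 + 1.76 − 5.72 = -1.72
Gamble B = 0.5 × 75 + 0.2 × 27 + 0.3 × (-13) = 37.5 + 5.4 − 3.9 = 39

Gamble B ($39)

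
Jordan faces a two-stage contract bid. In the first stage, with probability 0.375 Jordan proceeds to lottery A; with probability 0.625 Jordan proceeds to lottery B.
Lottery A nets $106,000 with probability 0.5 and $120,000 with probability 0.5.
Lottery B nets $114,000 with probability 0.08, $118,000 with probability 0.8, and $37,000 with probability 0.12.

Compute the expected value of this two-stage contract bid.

EV(A) = 0.5 × 106000 + 0.5 × 120000 = 53000 + 60000 = 113000
EV(B) = 0.08 × 114000 + 0.8 × 118000 + 0.12 × 37000 = 9120 + 94400 + 4440 = 107960
Overall = 0.375 × 113000 + 0.625 × 107960 = 42375 + 67475 = 109850

$109,850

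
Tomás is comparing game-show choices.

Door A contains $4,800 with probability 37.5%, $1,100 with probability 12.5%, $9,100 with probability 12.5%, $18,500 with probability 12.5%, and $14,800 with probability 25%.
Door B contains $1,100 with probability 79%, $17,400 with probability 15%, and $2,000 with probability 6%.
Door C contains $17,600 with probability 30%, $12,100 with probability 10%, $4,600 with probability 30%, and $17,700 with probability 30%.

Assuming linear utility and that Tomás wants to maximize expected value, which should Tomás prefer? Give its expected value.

Door C ($13,180)

Door A = 0.375 × 4800 + 0.125 × 1100 + 0.125 × 9100 + 0.125 × 18500 + 0.25 × 14800 = 1800 + 137.5 + 1137.5 + 2312.5 + 3700 = 9087.5
Door B = 0.79 × 1100 + 0.15 × 17400 + 0.06 × 2000 = 869 + 2610 + 120 = 3599
Door C = 0.3 × 17600 + 0.1 × 12100 + 0.3 × 4600 + 0.3 × 17700 = 5280 + 1210 + 1380 + 5310 = 13180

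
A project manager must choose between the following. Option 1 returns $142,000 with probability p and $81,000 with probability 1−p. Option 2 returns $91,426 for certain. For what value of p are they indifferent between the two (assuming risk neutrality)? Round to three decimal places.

p = 0.171

p·142000 + (1−p)·81000 = 91426
61000p + 81000 = 91426
p = (91426 − 81000) / 61000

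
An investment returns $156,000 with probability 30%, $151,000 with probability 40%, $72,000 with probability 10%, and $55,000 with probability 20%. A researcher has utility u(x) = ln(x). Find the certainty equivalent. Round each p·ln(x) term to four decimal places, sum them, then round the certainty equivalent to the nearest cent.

$115,693.53

E[u] = 0.3·ln(156000) + 0.4·ln(151000) + 0.1·ln(72000) + 0.2·ln(55000) = 3.5873 + 4.7700 + 1.1184 + 2.1830 = 11.6587
CE = e^11.6587 ≈ 115693.53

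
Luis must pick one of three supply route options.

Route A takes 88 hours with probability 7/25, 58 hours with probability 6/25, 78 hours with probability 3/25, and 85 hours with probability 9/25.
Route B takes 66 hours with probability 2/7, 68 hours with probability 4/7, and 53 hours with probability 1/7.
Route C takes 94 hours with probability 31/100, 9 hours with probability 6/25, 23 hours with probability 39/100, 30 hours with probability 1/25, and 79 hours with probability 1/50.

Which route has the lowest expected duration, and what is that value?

Route A = 7/25 × 88 + 6/25 × 58 + 3/25 × 78 + 9/25 × 85 = 24.64 + 13.92 + 9.36 + 30.6 = 78.52
Route B = 2/7 × 66 + 4/7 × 68 + 1/7 × 53 = 18.8571 + 38.8571 + 7.5714 = 65.2857
Route C = 31/100 × 94 + 6/25 × 9 + 39/100 × 23 + 1/25 × 30 + 1/50 × 79 = 29.14 + 2.16 + 8.97 + 1.2 + 1.58 = 43.05

Route C (43.05 hours)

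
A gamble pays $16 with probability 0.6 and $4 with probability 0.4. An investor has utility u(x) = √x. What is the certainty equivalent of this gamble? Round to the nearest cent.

$10.24

E[u] = 0.6·√16 + 0.4·√4 = 0.6·4 + 0.4·2 = 3.2
CE = (3.2)² = 10.24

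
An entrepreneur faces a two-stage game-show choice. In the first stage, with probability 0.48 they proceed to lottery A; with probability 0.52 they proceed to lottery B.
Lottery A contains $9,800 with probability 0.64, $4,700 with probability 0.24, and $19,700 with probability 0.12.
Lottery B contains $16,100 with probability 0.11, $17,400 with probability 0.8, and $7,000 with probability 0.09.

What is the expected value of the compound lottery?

EV(A) = 0.64 × 9800 + 0.24 × 4700 + 0.12 × 19700 = 6272 + 1128 + 2364 = 9764
EV(B) = 0.11 × 16100 + 0.8 × 17400 + 0.09 × 7000 = 1771 + 13920 + 630 = 16321
Overall = 0.48 × 9764 + 0.52 × 16321 = 4686.72 + 8486.92 = 13173.64

$13,173.64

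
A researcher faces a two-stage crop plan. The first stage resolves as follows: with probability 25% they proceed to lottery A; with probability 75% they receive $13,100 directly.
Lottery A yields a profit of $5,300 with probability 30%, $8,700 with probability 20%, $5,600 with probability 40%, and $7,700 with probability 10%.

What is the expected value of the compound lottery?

EV(A) = 0.3 × 5300 + 0.2 × 8700 + 0.4 × 5600 + 0.1 × 7700 = 1590 + 1740 + 2240 + 770 = 6340
Branch B: 13100 (certain)
Overall = 0.25 × 6340 + 0.75 × 13100 = 1585 + 9825 = 11410

$11,410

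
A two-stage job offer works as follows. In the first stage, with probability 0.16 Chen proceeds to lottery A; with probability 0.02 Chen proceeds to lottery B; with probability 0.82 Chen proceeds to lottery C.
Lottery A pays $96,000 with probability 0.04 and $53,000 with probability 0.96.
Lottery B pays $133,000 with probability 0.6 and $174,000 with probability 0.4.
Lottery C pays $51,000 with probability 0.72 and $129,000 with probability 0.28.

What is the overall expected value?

EV(A) = 0.04 × 96000 + 0.96 × 53000 = 3840 + 50880 = 54720
EV(B) = 0.6 × 133000 + 0.4 × 174000 = 79800 + 69600 = 149400
EV(C) = 0.72 × 51000 + 0.28 × 129000 = 36720 + 36120 = 72840
Overall = 0.16 × 54720 + 0.02 × 149400 + 0.82 × 72840 = 8755.2 + 2988 + 59728.8 = 71472

$71,472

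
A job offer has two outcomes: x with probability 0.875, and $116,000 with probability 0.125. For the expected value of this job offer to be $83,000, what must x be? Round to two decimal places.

x = $78,285.71

0.875·x + 0.125·116000 = 83000
0.875·x = 83000 − 14500 = 68500
x = 68500 / 0.875 = 78285.7143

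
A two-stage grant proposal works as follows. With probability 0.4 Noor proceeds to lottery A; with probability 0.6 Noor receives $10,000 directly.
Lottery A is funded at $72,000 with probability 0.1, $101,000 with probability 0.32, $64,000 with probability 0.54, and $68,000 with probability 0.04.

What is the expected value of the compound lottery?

EV(A) = 0.1 × 72000 + 0.32 × 101000 + 0.54 × 64000 + 0.04 × 68000 = 7200 + 32320 + 34560 + 2720 = 76800
Branch B: 10000 (certain)
Overall = 0.4 × 76800 + 0.6 × 10000 = 30720 + 6000 = 36720

$36,720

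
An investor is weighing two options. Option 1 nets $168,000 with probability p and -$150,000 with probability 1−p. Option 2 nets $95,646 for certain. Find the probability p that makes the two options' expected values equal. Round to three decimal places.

p = 0.772

p·168000 + (1−p)·(-150000) = 95646
318000p − 150000 = 95646
p = (95646 + 150000) / 318000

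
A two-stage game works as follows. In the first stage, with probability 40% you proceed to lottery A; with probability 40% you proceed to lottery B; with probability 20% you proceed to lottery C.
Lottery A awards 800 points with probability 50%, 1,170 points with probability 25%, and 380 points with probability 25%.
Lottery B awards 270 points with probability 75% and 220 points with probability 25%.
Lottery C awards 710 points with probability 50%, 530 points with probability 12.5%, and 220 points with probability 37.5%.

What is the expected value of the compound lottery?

518.75 points

EV(A) = 0.5 × 800 + 0.25 × 1170 + 0.25 × 380 = 400 + 292.5 + 95 = 787.5
EV(B) = 0.75 × 270 + 0.25 × 220 = 202.5 + 55 = 257.5
EV(C) = 0.5 × 710 + 0.125 × 530 + 0.375 × 220 = 355 + 66.25 + 82.5 = 503.75
Overall = 0.4 × 787.5 + 0.4 × 257.5 + 0.2 × 503.75 = 315 + 103 + 100.75 = 518.75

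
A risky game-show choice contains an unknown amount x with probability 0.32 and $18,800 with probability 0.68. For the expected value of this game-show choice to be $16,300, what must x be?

0.32·x + 0.68·18800 = 16300
0.32·x = 16300 − 12784 = 3516
x = 3516 / 0.32 = 10987.5

x = $10,987.50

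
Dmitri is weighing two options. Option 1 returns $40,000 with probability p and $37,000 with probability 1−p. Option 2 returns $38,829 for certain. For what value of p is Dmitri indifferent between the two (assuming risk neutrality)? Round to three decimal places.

p·40000 + (1−p)·37000 = 38829
3000p + 37000 = 38829
p = (38829 − 37000) / 3000

p = 0.610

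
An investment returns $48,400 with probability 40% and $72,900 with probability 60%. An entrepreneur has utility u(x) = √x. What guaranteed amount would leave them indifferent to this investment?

E[u] = 0.4·√48400 + 0.6·√72900 = 0.4·220 + 0.6·270 = 250
CE = (250)² = 62500

$62,500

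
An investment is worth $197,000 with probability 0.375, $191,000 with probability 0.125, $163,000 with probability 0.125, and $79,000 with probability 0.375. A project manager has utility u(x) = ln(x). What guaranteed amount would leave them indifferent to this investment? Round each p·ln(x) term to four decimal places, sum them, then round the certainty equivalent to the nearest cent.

$136,053.03

E[u] = 0.375·ln(197000) + 0.125·ln(191000) + 0.125·ln(163000) + 0.375·ln(79000) = 4.5716 + 1.5200 + 1.5002 + 4.2290 = 11.8208
CE = e^11.8208 ≈ 136053.03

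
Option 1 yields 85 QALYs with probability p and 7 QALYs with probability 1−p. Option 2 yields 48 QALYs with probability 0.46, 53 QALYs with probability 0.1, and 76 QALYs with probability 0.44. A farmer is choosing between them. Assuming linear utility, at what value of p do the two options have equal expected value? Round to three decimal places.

p = 0.690

EV(Option 2) = 0.46 × 48 + 0.1 × 53 + 0.44 × 76 = 22.08 + 5.3 + 33.44 = 60.82
p·85 + (1−p)·7 = 60.82
78p + 7 = 60.82
p = (60.82 − 7) / 78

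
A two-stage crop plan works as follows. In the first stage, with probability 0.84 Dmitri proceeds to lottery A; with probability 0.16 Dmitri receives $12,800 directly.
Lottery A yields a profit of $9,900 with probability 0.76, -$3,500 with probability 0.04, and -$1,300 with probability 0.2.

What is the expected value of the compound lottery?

$8,032.16

EV(A) = 0.76 × 9900 + 0.04 × (-3500) + 0.2 × (-1300) = 7524 − 140 − 260 = 7124
Branch B: 12800 (certain)
Overall = 0.84 × 7124 + 0.16 × 12800 = 5984.16 + 2048 = 8032.16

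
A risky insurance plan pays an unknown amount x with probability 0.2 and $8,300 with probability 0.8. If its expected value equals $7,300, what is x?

0.2·x + 0.8·8300 = 7300
0.2·x = 7300 − 6640 = 660
x = 660 / 0.2 = 3300

x = $3,300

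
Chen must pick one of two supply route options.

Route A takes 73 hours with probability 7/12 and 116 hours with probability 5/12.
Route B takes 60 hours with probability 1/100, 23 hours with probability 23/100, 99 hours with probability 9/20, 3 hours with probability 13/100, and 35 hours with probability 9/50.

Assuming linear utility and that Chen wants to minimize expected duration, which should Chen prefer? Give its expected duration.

Route A = 7/12 × 73 + 5/12 × 116 = 42.5833 + 48.3333 = 90.9167
Route B = 1/100 × 60 + 23/100 × 23 + 9/20 × 99 + 13/100 × 3 + 9/50 × 35 = 0.6 + 5.29 + 44.55 + 0.39 + 6.3 = 57.13

Route B (57.13 hours)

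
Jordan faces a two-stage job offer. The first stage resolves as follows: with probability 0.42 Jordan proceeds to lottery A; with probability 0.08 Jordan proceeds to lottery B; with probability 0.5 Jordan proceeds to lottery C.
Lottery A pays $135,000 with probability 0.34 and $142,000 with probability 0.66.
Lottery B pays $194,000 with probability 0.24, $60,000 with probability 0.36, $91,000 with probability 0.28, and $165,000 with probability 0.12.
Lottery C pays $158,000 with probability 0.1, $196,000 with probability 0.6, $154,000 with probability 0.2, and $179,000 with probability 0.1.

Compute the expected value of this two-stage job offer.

EV(A) = 0.34 × 135000 + 0.66 × 142000 = 45900 + 93720 = 139620
EV(B) = 0.24 × 194000 + 0.36 × 60000 + 0.28 × 91000 + 0.12 × 165000 = 46560 + 21600 + 25480 + 19800 = 113440
EV(C) = 0.1 × 158000 + 0.6 × 196000 + 0.2 × 154000 + 0.1 × 179000 = 15800 + 117600 + 30800 + 17900 = 182100
Overall = 0.42 × 139620 + 0.08 × 113440 + 0.5 × 182100 = 58640.4 + 9075.2 + 91050 = 158765.6

$158,765.60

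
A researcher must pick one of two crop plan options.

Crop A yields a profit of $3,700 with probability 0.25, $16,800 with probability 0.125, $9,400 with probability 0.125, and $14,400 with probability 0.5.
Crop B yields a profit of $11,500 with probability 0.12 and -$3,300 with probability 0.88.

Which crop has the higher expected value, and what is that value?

Crop A ($11,400)

Crop A = 0.25 × 3700 + 0.125 × 16800 + 0.125 × 9400 + 0.5 × 14400 = 925 + 2100 + 1175 + 7200 = 11400
Crop B = 0.12 × 11500 + 0.88 × (-3300) = 1380 − 2904 = -1524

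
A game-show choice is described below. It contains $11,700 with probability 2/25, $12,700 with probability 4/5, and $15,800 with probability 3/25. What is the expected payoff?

$12,992

EV = 2/25 × 11700 + 4/5 × 12700 + 3/25 × 15800 = 936 + 10160 + 1896 = 12992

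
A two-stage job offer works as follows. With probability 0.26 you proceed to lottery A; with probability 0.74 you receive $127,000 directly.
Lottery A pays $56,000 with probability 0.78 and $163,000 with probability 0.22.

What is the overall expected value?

EV(A) = 0.78 × 56000 + 0.22 × 163000 = 43680 + 35860 = 79540
Branch B: 127000 (certain)
Overall = 0.26 × 79540 + 0.74 × 127000 = 20680.4 + 93980 = 114660.4

$114,660.40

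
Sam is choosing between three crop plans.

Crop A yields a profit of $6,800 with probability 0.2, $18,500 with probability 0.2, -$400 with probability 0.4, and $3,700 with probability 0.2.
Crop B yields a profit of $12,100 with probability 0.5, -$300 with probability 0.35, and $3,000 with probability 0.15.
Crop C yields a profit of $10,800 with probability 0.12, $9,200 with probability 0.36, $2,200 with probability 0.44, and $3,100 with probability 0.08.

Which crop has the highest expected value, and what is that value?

Crop A = 0.2 × 6800 + 0.2 × 18500 + 0.4 × (-400) + 0.2 × 3700 = 1360 + 3700 − 160 + 740 = 5640
Crop B = 0.5 × 12100 + 0.35 × (-300) + 0.15 × 3000 = 6050 − 105 + 450 = 6395
Crop C = 0.12 × 10800 + 0.36 × 9200 + 0.44 × 2200 + 0.08 × 3100 = 1296 + 3312 + 968 + 248 = 5824

Crop B ($6,395)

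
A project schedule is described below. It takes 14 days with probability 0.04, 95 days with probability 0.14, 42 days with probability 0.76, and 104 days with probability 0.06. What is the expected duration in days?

52.02 days

EV = 0.04 × 14 + 0.14 × 95 + 0.76 × 42 + 0.06 × 104 = 0.56 + 13.3 + 31.92 + 6.24 = 52.02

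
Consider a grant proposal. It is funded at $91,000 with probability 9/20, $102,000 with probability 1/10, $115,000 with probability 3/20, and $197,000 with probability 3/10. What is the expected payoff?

$127,500

EV = 9/20 × 91000 + 1/10 × 102000 + 3/20 × 115000 + 3/10 × 197000 = 40950 + 10200 + 17250 + 59100 = 127500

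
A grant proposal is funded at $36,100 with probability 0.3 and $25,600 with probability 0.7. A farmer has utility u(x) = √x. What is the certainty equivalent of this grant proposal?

E[u] = 0.3·√36100 + 0.7·√25600 = 0.3·190 + 0.7·160 = 169
CE = (169)² = 28561

$28,561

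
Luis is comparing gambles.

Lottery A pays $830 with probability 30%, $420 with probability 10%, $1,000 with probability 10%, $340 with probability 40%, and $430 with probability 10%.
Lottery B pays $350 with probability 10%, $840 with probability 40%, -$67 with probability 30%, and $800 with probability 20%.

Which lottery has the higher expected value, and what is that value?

Lottery A = 0.3 × 830 + 0.1 × 420 + 0.1 × 1000 + 0.4 × 340 + 0.1 × 430 = 249 + 42 + 100 + 136 + 43 = 570
Lottery B = 0.1 × 350 + 0.4 × 840 + 0.3 × (-67) + 0.2 × 800 = 35 + 336 − 20.1 + 160 = 510.9

Lottery A ($570)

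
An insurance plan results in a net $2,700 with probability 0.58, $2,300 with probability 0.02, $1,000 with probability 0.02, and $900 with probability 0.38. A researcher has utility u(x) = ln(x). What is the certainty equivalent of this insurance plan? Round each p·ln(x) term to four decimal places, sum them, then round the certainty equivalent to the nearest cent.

E[u] = 0.58·ln(2700) + 0.02·ln(2300) + 0.02·ln(1000) + 0.38·ln(900) = 4.5826 + 0.1548 + 0.1382 + 2.5849 = 7.4605
CE = e^7.4605 ≈ 1738.02

$1,738.02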